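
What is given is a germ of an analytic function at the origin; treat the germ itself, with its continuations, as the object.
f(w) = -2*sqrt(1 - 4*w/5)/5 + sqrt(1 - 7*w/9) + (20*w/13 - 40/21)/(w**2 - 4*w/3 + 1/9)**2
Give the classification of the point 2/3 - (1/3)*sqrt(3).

The point is a pole of order 2.

The denominator factor w**2 - 4*w/3 + 1/9 vanishes at 2/3 - (1/3)*sqrt(3) and appears to the power 2; the numerator there equals -80/91 - (20/39)*sqrt(3), nonzero, and no other factor vanishes.
The branch terms are analytic at this point.
Hence a pole whose order is the multiplicity, 2.


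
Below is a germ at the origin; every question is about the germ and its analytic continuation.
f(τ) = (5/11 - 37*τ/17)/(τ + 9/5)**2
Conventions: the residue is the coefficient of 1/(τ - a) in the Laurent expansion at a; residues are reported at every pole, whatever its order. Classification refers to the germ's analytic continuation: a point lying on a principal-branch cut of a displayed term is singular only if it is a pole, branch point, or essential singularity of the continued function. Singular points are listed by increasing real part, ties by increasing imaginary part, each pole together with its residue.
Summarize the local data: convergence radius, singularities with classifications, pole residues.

Denominator factor (τ + 9/5)^2: pole of order 2 at -9/5, modulus 9/5.
The radius of convergence is the smallest modulus among the singular points: 9/5.
At the order-2 pole -9/5 set g(τ) = (τ - (-9/5))^2*f(τ) = 5/11 - 37*τ/17.
Order-2 pole: residue = g'(a); g'(-9/5) = -37/17, so the residue is -37/17.

Radius of convergence at 0: 9/5.
At -9/5: a pole of order 2; residue -37/17.


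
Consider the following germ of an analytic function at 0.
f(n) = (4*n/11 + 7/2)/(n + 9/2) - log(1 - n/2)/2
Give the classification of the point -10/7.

The point is a regular point.

Denominator factors: n + 9/2 = 43/14 at n = -10/7 — none vanishes.
Branch term log(1 - n/(2)): argument at -10/7 is 12/7, nonzero, so -10/7 is not its branch point (a point on a principal cut is still regular for the continued germ).
So the germ continues analytically to -10/7.


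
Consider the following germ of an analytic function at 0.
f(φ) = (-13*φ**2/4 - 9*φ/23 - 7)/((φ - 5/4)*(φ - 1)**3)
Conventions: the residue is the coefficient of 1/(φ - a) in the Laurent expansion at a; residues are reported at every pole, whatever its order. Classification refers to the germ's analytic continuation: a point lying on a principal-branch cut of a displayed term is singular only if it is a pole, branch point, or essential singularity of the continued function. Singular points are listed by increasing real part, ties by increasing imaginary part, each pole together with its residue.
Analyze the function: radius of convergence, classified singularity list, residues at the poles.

Denominator factor (φ - 5/4): pole of order 1 at 5/4, modulus 5/4.
Denominator factor (φ - 1)^3: pole of order 3 at 1, modulus 1.
The radius of convergence is the smallest modulus among the singular points: 1.
At the order-3 pole 1 set g(φ) = (φ - (1))^3*f(φ) = (-13*φ**2/4 - 9*φ/23 - 7)/(φ - 5/4).
Order-3 pole: residue = g''(a)/2; g''(1) = 36998/23, so the residue is 18499/23.
At the order-1 pole 5/4 set g(φ) = (φ - (5/4))*f(φ) = (-13*φ**2/4 - 9*φ/23 - 7)/(φ - 1)**3.
Simple pole: residue = g(a) at a = 5/4, which is -18499/23.
List the singular points by increasing real part (a conjugate pair: the negative imaginary part first).

Radius of convergence at 0: 1.
At 1: a pole of order 3; residue 18499/23.
At 5/4: a pole of order 1; residue -18499/23.


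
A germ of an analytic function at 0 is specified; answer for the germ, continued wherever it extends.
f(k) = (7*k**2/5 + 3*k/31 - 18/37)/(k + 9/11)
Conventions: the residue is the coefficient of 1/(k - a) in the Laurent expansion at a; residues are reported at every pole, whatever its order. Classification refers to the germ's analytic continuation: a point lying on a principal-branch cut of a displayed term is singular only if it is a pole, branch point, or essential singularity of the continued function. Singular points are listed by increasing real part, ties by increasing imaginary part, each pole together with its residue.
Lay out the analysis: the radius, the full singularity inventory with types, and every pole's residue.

Denominator factor (k + 9/11): pole of order 1 at -9/11, modulus 9/11.
The radius of convergence is the smallest modulus among the singular points: 9/11.
At the order-1 pole -9/11 set g(k) = (k - (-9/11))*f(k) = 7*k**2/5 + 3*k/31 - 18/37.
Simple pole: residue = g(a) at a = -9/11, which is 257814/693935.

Radius of convergence at 0: 9/11.
At -9/11: a pole of order 1; residue 257814/693935.


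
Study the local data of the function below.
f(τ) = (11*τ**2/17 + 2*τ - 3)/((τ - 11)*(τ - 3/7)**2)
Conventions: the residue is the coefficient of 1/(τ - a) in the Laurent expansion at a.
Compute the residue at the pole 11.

At the order-1 pole 11 set g(τ) = (τ - (11))*f(τ) = (11*τ**2/17 + 2*τ - 3)/(τ - 3/7)**2.
Simple pole: residue = g(a) at a = 11, which is 40523/46546.

The residue is 40523/46546.


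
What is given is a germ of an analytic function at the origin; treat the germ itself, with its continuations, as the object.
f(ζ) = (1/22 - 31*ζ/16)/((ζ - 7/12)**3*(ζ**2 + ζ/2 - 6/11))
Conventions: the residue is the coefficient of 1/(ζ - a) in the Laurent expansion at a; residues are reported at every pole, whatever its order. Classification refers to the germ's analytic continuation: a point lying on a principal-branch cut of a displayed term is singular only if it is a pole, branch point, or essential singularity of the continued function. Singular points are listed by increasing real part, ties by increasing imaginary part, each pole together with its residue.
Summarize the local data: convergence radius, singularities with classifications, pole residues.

Radius of convergence at 0: -1/4 + (1/44)*sqrt(1177).
At -1/4 - (1/44)*sqrt(1177): a pole of order 1; residue 5246322642/2571353 - (16360032942/275134771)*sqrt(1177).
At -1/4 + (1/44)*sqrt(1177): a pole of order 1; residue 5246322642/2571353 + (16360032942/275134771)*sqrt(1177).
At 7/12: a pole of order 3; residue -10492645284/2571353.


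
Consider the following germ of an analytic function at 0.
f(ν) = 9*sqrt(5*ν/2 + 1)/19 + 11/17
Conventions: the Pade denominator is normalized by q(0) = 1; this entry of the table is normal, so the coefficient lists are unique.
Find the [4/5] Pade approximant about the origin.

The Pade approximant has numerator coefficients [362/323, 1552375/256139, 22788975/2049112, 258421625/32785792, 887459375/524572672]; denominator coefficients [1, 30955/6344, 194775/25376, 1695625/406016, 1521875/3248128, -478125/25985024].

Taylor coefficients needed (expand at 0): a_0 = 362/323, a_1 = 45/76, a_2 = -225/608, a_3 = 1125/2432, a_4 = -28125/38912, a_5 = 196875/155648, a_6 = -2953125/1245184, a_7 = 23203125/4980736, a_8 = -1508203125/159383552, a_9 = 12568359375/637534208.
Write the denominator as Q(ν) = 1 + q1*ν + q2*ν^2 + q3*ν^3 + q4*ν^4 + q5*ν^5. Requiring Q*f - P = O(ν^10) with deg P <= 4 kills the coefficients of ν^5..ν^9 in Q*f:
  ν^5: a_5 + q1*a_4 + q2*a_3 + q3*a_2 + q4*a_1 + q5*a_0 = 0, i.e. 196875/155648 + (-28125/38912)*q1 + (1125/2432)*q2 + (-225/608)*q3 + (45/76)*q4 + (362/323)*q5 = 0.
  ν^6: a_6 + q1*a_5 + q2*a_4 + q3*a_3 + q4*a_2 + q5*a_1 = 0, i.e. -2953125/1245184 + (196875/155648)*q1 + (-28125/38912)*q2 + (1125/2432)*q3 + (-225/608)*q4 + (45/76)*q5 = 0.
  ν^7: a_7 + q1*a_6 + q2*a_5 + q3*a_4 + q4*a_3 + q5*a_2 = 0, i.e. 23203125/4980736 + (-2953125/1245184)*q1 + (196875/155648)*q2 + (-28125/38912)*q3 + (1125/2432)*q4 + (-225/608)*q5 = 0.
  ν^8: a_8 + q1*a_7 + q2*a_6 + q3*a_5 + q4*a_4 + q5*a_3 = 0, i.e. -1508203125/159383552 + (23203125/4980736)*q1 + (-2953125/1245184)*q2 + (196875/155648)*q3 + (-28125/38912)*q4 + (1125/2432)*q5 = 0.
  ν^9: a_9 + q1*a_8 + q2*a_7 + q3*a_6 + q4*a_5 + q5*a_4 = 0, i.e. 12568359375/637534208 + (-1508203125/159383552)*q1 + (23203125/4980736)*q2 + (-2953125/1245184)*q3 + (196875/155648)*q4 + (-28125/38912)*q5 = 0.
Solving this linear system: q1 = 30955/6344, q2 = 194775/25376, q3 = 1695625/406016, q4 = 1521875/3248128, q5 = -478125/25985024.
The numerator is Q*f truncated at degree 4: P0 = a_0 = 362/323; P1 = a_1 + q1*a_0 = 1552375/256139; P2 = a_2 + q1*a_1 + q2*a_0 = 22788975/2049112; P3 = a_3 + q1*a_2 + q2*a_1 + q3*a_0 = 258421625/32785792; P4 = a_4 + q1*a_3 + q2*a_2 + q3*a_1 + q4*a_0 = 887459375/524572672.


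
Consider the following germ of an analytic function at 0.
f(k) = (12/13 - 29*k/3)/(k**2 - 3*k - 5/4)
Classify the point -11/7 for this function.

The point is a regular point.

Denominator factors: k**2 - 3*k - 5/4 = 1163/196 at k = -11/7 — none vanishes.
So the germ continues analytically to -11/7.


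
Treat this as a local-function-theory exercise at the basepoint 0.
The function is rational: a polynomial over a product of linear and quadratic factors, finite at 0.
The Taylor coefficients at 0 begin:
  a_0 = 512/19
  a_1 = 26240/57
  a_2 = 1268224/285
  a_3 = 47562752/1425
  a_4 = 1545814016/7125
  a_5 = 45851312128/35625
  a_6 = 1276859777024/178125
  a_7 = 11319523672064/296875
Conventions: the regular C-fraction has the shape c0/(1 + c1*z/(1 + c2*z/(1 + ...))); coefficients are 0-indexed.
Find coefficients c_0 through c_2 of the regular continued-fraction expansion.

The regular C-fraction coefficients are [512/19, -205/12, 91229/12300].

Taylor coefficients (read off): a_0 = 512/19, a_1 = 26240/57, a_2 = 1268224/285.
c0 = a_0 = 512/19. Peel one level at a time: if S = 1 + c*z/S' with S'(0) = 1, then c is the z-coefficient of S and S' = c*z/(S - 1).
S_1 = c0/f = 1 + (-205/12)*z + (91229/720)*z^2 + ...; c1 = -205/12.
S_2 = c1*z/(S_1 - 1) = 1 + (91229/12300)*z + ...; c2 = 91229/12300.


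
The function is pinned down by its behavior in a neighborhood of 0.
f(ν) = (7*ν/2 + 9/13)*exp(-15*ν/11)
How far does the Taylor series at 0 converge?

The factor exp(-15*ν/11) is entire and contributes no finite singular point.
The polynomial part has no poles.
No finite singular points: the Taylor series at 0 converges everywhere.

The radius of convergence is infinite.


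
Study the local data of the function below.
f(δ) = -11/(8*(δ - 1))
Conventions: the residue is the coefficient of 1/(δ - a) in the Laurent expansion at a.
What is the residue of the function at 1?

The residue is -11/8.

At the order-1 pole 1 set g(δ) = (δ - (1))*f(δ) = -11/8.
Simple pole: residue = g(a) at a = 1, which is -11/8.


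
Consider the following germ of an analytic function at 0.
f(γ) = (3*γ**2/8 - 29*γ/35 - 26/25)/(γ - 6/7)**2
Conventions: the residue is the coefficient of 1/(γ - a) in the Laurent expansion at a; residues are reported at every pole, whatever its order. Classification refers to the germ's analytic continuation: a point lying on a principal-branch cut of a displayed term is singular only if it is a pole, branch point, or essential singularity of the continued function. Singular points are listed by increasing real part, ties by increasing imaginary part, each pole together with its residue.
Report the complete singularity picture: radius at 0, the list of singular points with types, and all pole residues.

Radius of convergence at 0: 6/7.
At 6/7: a pole of order 2; residue -13/70.

Denominator factor (γ - 6/7)^2: pole of order 2 at 6/7, modulus 6/7.
The radius of convergence is the smallest modulus among the singular points: 6/7.
At the order-2 pole 6/7 set g(γ) = (γ - (6/7))^2*f(γ) = 3*γ**2/8 - 29*γ/35 - 26/25.
Order-2 pole: residue = g'(a); g'(6/7) = -13/70, so the residue is -13/70.


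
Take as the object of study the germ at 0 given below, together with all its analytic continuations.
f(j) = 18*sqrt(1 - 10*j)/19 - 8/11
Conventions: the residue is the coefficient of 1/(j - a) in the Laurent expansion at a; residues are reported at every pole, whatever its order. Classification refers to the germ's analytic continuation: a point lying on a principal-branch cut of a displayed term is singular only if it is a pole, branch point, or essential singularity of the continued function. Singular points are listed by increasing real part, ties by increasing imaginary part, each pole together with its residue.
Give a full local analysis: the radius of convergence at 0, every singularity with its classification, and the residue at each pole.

Branch term (18/19)*sqrt(1 - j/(1/10)): its argument vanishes at j = 1/10, a square-root branch point, modulus 1/10.
The radius of convergence is the smallest modulus among the singular points: 1/10.

Radius of convergence at 0: 1/10.
At 1/10: an algebraic (square-root) branch point.


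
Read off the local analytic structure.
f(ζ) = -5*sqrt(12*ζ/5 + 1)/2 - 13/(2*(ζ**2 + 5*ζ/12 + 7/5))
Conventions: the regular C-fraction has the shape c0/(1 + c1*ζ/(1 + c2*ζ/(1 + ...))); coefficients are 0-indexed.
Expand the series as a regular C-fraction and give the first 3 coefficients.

The regular C-fraction coefficients are [-50/7, -1903/8400, 7157147/2283600].

Taylor coefficients (expand at 0): a_0 = -50/7, a_1 = -1903/1176, a_2 = 2323931/493920.
c0 = a_0 = -50/7. Peel one level at a time: if S = 1 + c*ζ/S' with S'(0) = 1, then c is the ζ-coefficient of S and S' = c*ζ/(S - 1).
S_1 = c0/f = 1 + (-1903/8400)*ζ + (7157147/10080000)*ζ^2 + ...; c1 = -1903/8400.
S_2 = c1*ζ/(S_1 - 1) = 1 + (7157147/2283600)*ζ + ...; c2 = 7157147/2283600.


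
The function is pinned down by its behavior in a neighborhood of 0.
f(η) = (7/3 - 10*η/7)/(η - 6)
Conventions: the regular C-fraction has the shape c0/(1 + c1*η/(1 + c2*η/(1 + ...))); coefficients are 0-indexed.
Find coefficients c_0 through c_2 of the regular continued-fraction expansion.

Taylor coefficients (expand at 0): a_0 = -7/18, a_1 = 131/756, a_2 = 131/4536.
c0 = a_0 = -7/18. Peel one level at a time: if S = 1 + c*η/S' with S'(0) = 1, then c is the η-coefficient of S and S' = c*η/(S - 1).
S_1 = c0/f = 1 + (131/294)*η + (655/2401)*η^2 + ...; c1 = 131/294.
S_2 = c1*η/(S_1 - 1) = 1 + (-30/49)*η + ...; c2 = -30/49.

The regular C-fraction coefficients are [-7/18, 131/294, -30/49].


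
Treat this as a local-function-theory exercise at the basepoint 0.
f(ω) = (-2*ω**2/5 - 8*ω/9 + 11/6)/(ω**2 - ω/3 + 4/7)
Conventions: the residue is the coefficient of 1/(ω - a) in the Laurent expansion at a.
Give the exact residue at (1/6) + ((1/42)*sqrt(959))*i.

The residue is (-23/45) - ((715/17262)*sqrt(959))*i.

The factor ω**2 - ω/3 + 4/7 splits as (ω - a)(ω - a') with a = (1/6) + ((1/42)*sqrt(959))*i, a' = (1/6) - ((1/42)*sqrt(959))*i. At the order-1 pole a set g(ω) = (ω - a)*f(ω) = [-2*ω**2/5 - 8*ω/9 + 11/6] / (ω - a').
Simple pole: residue = g(a) at a = (1/6) + ((1/42)*sqrt(959))*i, which is (-23/45) - ((715/17262)*sqrt(959))*i.


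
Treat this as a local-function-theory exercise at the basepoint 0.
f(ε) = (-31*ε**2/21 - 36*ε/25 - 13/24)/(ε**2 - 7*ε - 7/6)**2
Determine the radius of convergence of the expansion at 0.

The radius of convergence is -7/2 + (1/6)*sqrt(483).

Denominator factor (ε**2 - 7*ε - 7/6)^2: discriminant 161/3, real irrational roots 7/2 + (1/6)*sqrt(483) and 7/2 - (1/6)*sqrt(483); poles of order 2, moduli 7/2 + (1/6)*sqrt(483) and -7/2 + (1/6)*sqrt(483).
The radius of convergence is the smallest modulus among the singular points: -7/2 + (1/6)*sqrt(483).


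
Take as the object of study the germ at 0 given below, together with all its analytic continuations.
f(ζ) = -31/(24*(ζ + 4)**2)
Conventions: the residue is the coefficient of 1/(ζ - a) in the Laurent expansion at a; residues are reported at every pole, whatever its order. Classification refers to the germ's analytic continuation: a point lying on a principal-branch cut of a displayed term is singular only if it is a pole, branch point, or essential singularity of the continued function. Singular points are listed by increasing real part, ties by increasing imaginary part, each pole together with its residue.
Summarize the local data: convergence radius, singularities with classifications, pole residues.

Denominator factor (ζ + 4)^2: pole of order 2 at -4, modulus 4.
The radius of convergence is the smallest modulus among the singular points: 4.
At the order-2 pole -4 set g(ζ) = (ζ - (-4))^2*f(ζ) = -31/24.
Order-2 pole: residue = g'(a); g'(-4) = 0, so the residue is 0.

Radius of convergence at 0: 4.
At -4: a pole of order 2; residue 0.


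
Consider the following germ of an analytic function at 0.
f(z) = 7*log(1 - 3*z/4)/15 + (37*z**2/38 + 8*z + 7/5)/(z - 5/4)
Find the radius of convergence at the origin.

The radius of convergence is 5/4.

Denominator factor (z - 5/4): pole of order 1 at 5/4, modulus 5/4.
Branch term (7/15)*log(1 - z/(4/3)): its argument vanishes at z = 4/3, a logarithmic branch point, modulus 4/3.
The radius of convergence is the smallest modulus among the singular points: 5/4.


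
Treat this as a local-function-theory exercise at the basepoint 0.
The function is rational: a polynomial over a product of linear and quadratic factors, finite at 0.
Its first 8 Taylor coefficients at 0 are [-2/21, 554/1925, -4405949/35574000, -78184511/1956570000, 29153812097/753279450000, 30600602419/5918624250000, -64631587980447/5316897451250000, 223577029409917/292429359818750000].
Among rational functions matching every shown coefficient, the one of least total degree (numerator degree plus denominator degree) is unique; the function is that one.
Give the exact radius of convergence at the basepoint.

No rational of total degree below 5 reproduces all 8 coefficients; solving the [2/3] Pade equations on them gives f(x) = (-25*x**2/32 + 22*x/5 - 5/3)/((x + 5)*(x**2 + 7*x/11 + 7/2)), whose expansion matches every shown term.
Denominator factor (x**2 + 7*x/11 + 7/2): discriminant -1645/121, complex-conjugate roots (-7/22) + ((1/22)*sqrt(1645))*i and (-7/22) - ((1/22)*sqrt(1645))*i; poles of order 1, moduli (1/2)*sqrt(14) and (1/2)*sqrt(14).
Denominator factor (x + 5): pole of order 1 at -5, modulus 5.
The radius of convergence is the smallest modulus among the singular points: (1/2)*sqrt(14).

The radius of convergence is (1/2)*sqrt(14).


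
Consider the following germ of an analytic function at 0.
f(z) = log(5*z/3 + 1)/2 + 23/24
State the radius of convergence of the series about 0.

The radius of convergence is 3/5.

Branch term (1/2)*log(1 - z/(-3/5)): its argument vanishes at z = -3/5, a logarithmic branch point, modulus 3/5.
The radius of convergence is the smallest modulus among the singular points: 3/5.


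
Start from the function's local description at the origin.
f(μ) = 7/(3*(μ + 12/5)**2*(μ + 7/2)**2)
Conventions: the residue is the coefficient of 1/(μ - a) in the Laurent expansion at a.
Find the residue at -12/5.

The residue is -14000/3993.

At the order-2 pole -12/5 set g(μ) = (μ - (-12/5))^2*f(μ) = 7/(3*(μ + 7/2)**2).
Order-2 pole: residue = g'(a); g'(-12/5) = -14000/3993, so the residue is -14000/3993.


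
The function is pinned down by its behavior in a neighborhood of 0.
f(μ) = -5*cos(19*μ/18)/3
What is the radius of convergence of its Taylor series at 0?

The factor cos(19*μ/18) is entire and contributes no finite singular point.
The polynomial part has no poles.
No finite singular points: the Taylor series at 0 converges everywhere.

The radius of convergence is infinite.


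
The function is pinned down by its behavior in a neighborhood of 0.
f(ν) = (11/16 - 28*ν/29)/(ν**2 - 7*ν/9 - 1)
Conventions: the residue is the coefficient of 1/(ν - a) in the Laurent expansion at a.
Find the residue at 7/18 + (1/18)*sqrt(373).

The residue is -14/29 + (1303/173072)*sqrt(373).

The factor ν**2 - 7*ν/9 - 1 splits as (ν - a)(ν - a') with a = 7/18 + (1/18)*sqrt(373), a' = 7/18 - (1/18)*sqrt(373). At the order-1 pole a set g(ν) = (ν - a)*f(ν) = [11/16 - 28*ν/29] / (ν - a').
Simple pole: residue = g(a) at a = 7/18 + (1/18)*sqrt(373), which is -14/29 + (1303/173072)*sqrt(373).


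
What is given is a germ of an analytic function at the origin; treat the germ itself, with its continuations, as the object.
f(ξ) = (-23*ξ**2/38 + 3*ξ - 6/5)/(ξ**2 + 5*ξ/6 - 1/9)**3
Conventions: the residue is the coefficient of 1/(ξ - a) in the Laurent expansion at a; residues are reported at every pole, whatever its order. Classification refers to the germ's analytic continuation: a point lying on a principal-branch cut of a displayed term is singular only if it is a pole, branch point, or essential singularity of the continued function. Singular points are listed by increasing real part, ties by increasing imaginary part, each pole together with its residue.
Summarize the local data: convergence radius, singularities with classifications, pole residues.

Radius of convergence at 0: -5/12 + (1/12)*sqrt(41).
At -5/12 - (1/12)*sqrt(41): a pole of order 3; residue (11070324/6547495)*sqrt(41).
At -5/12 + (1/12)*sqrt(41): a pole of order 3; residue -(11070324/6547495)*sqrt(41).


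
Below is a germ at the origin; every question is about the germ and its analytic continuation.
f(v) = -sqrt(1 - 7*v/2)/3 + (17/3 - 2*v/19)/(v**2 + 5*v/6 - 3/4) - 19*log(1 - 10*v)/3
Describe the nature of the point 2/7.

The term (-1/3)*sqrt(1 - v/(2/7)) has argument 1 - 2/7/(2/7) = 0 at 2/7: a square-root (algebraic, two-sheeted) branch point; the remaining terms are analytic or single-valued there.

The point is an algebraic (square-root) branch point.


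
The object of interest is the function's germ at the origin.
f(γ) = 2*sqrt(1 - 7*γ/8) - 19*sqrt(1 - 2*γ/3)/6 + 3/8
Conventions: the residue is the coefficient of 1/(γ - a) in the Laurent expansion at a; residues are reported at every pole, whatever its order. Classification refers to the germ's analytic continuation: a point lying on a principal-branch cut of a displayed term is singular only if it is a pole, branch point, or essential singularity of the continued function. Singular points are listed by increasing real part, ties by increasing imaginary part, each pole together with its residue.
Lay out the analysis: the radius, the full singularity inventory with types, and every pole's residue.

Branch term (2)*sqrt(1 - γ/(8/7)): its argument vanishes at γ = 8/7, a square-root branch point, modulus 8/7.
Branch term (-19/6)*sqrt(1 - γ/(3/2)): its argument vanishes at γ = 3/2, a square-root branch point, modulus 3/2.
The radius of convergence is the smallest modulus among the singular points: 8/7.
List the singular points by increasing real part (a conjugate pair: the negative imaginary part first).

Radius of convergence at 0: 8/7.
At 8/7: an algebraic (square-root) branch point.
At 3/2: an algebraic (square-root) branch point.


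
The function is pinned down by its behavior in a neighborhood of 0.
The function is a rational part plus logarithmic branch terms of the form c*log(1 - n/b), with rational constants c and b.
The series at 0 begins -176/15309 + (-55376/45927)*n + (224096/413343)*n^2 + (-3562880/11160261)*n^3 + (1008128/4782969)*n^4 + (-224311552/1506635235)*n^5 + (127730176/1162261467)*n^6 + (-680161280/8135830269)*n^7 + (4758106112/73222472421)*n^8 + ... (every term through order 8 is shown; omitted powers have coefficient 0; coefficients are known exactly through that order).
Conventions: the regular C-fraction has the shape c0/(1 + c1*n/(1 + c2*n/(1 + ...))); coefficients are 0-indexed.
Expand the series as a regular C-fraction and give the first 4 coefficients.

The regular C-fraction coefficients are [-176/15309, -3461/33, 36089629/342639, 456412/768040893].

Taylor coefficients (read off): a_0 = -176/15309, a_1 = -55376/45927, a_2 = 224096/413343, a_3 = -3562880/11160261.
c0 = a_0 = -176/15309. Peel one level at a time: if S = 1 + c*n/S' with S'(0) = 1, then c is the n-coefficient of S and S' = c*n/(S - 1).
S_1 = c0/f = 1 + (-3461/33)*n + (36089629/3267)*n^2 + ...; c1 = -3461/33.
S_2 = c1*n/(S_1 - 1) = 1 + (36089629/342639)*n + (-182191372/2910780603)*n^2 + ...; c2 = 36089629/342639.
S_3 = c2*n/(S_2 - 1) = 1 + (456412/768040893)*n + ...; c3 = 456412/768040893.


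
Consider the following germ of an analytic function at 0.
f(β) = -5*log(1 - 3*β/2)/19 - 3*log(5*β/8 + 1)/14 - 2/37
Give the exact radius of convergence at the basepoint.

The radius of convergence is 2/3.

Branch term (-3/14)*log(1 - β/(-8/5)): its argument vanishes at β = -8/5, a logarithmic branch point, modulus 8/5.
Branch term (-5/19)*log(1 - β/(2/3)): its argument vanishes at β = 2/3, a logarithmic branch point, modulus 2/3.
The radius of convergence is the smallest modulus among the singular points: 2/3.


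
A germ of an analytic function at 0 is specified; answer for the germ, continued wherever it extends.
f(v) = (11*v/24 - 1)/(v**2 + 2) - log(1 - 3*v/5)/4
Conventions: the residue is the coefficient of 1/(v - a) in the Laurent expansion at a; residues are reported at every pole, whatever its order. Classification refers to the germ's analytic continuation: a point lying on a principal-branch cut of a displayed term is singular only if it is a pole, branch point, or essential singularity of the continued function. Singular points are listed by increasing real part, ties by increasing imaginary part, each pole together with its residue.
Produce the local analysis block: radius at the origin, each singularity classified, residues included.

Radius of convergence at 0: sqrt(2).
At -(sqrt(2))*i: a pole of order 1; residue (11/48) - ((1/4)*sqrt(2))*i.
At (sqrt(2))*i: a pole of order 1; residue (11/48) + ((1/4)*sqrt(2))*i.
At 5/3: a logarithmic branch point.

Denominator factor (v**2 + 2): discriminant -8, complex-conjugate roots (sqrt(2))*i and -(sqrt(2))*i; poles of order 1, moduli sqrt(2) and sqrt(2).
Branch term (-1/4)*log(1 - v/(5/3)): its argument vanishes at v = 5/3, a logarithmic branch point, modulus 5/3.
The radius of convergence is the smallest modulus among the singular points: sqrt(2).
The branch term is analytic at -(sqrt(2))*i and contributes nothing to the residue; only the rational part matters.
The factor v**2 + 2 splits as (v - a)(v - a') with a = -(sqrt(2))*i, a' = (sqrt(2))*i. At the order-1 pole a set g(v) = (v - a)*(rational part) = [11*v/24 - 1] / (v - a').
Simple pole: residue = g(a) at a = -(sqrt(2))*i, which is (11/48) - ((1/4)*sqrt(2))*i.
The branch term is analytic at (sqrt(2))*i and contributes nothing to the residue; only the rational part matters.
The factor v**2 + 2 splits as (v - a)(v - a') with a = (sqrt(2))*i, a' = -(sqrt(2))*i. At the order-1 pole a set g(v) = (v - a)*(rational part) = [11*v/24 - 1] / (v - a').
Simple pole: residue = g(a) at a = (sqrt(2))*i, which is (11/48) + ((1/4)*sqrt(2))*i.
List the singular points by increasing real part (a conjugate pair: the negative imaginary part first).


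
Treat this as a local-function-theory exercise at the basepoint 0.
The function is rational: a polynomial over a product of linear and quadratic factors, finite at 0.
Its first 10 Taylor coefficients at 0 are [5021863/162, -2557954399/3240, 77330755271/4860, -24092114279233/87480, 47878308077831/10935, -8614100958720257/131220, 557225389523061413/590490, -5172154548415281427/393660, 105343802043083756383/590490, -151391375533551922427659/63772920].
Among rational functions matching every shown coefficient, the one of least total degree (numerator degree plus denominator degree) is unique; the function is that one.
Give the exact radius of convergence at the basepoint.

No rational of total degree below 8 reproduces all 10 coefficients; solving the [2/6] Pade equations on them gives f(d) = (d**2 - 39*d/40 - 11/6)/((d - 3/7)**3*(d + 1/11)**3), whose expansion matches every shown term.
Denominator factor (d + 1/11)^3: pole of order 3 at -1/11, modulus 1/11.
Denominator factor (d - 3/7)^3: pole of order 3 at 3/7, modulus 3/7.
The radius of convergence is the smallest modulus among the singular points: 1/11.

The radius of convergence is 1/11.


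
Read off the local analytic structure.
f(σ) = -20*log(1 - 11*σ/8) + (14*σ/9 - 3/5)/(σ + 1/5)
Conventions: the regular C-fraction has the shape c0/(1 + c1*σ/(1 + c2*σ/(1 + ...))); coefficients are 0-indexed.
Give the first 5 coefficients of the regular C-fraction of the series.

Taylor coefficients (expand at 0): a_0 = -3, a_1 = 905/18, a_2 = -27355/288, a_3 = 675965/1152, a_4 = -104301155/36864.
c0 = a_0 = -3. Peel one level at a time: if S = 1 + c*σ/S' with S'(0) = 1, then c is the σ-coefficient of S and S' = c*σ/(S - 1).
S_1 = c0/f = 1 + (905/54)*σ + (5813615/23328)*σ^2 + ...; c1 = 905/54.
S_2 = c1*σ/(S_1 - 1) = 1 + (-1162723/78192)*σ + (-67947891/8386816)*σ^2 + ...; c2 = -1162723/78192.
S_3 = c2*σ/(S_2 - 1) = 1 + (-6975639/12803216)*σ + (3925996371/2501790848)*σ^2 + ...; c3 = -6975639/12803216.
S_4 = c3*σ/(S_3 - 1) = 1 + (797536861/276896072)*σ + ...; c4 = 797536861/276896072.

The regular C-fraction coefficients are [-3, 905/54, -1162723/78192, -6975639/12803216, 797536861/276896072].


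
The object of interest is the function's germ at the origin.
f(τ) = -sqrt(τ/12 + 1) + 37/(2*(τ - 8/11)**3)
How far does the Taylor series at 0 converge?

Denominator factor (τ - 8/11)^3: pole of order 3 at 8/11, modulus 8/11.
Branch term (-1)*sqrt(1 - τ/(-12)): its argument vanishes at τ = -12, a square-root branch point, modulus 12.
The radius of convergence is the smallest modulus among the singular points: 8/11.

The radius of convergence is 8/11.


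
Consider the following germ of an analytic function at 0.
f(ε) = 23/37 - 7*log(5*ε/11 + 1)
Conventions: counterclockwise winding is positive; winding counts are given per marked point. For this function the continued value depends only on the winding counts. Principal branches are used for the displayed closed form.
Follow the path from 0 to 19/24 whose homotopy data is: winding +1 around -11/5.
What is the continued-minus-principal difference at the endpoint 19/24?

The rational part is single-valued and drops out of the difference; each branch term changes only by its own monodromy.
(-7)*log(1 - ε/(-11/5)): each positive loop around -11/5 adds 2*pi*i to the log, so winding +1 contributes (-7)*(1)*2*pi*i = -(14)*pi*i.
Summing the contributions at ε = 19/24 gives -(14)*pi*i.

Continued minus principal equals -(14)*pi*i.


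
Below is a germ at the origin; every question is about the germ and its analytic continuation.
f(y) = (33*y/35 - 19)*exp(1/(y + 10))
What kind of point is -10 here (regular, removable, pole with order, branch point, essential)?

The exponent 1/(y - (-10)) has a pole at -10, so exp(1/(y - (-10))) takes every nonzero value near it: an essential singularity (not a pole of any order).

The point is an essential singularity.


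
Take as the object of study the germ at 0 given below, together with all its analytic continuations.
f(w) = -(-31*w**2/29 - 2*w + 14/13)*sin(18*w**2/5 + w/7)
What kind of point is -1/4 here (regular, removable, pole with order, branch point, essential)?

There is no denominator, hence no pole anywhere.
The factor -sin(18*w**2/5 + w/7) is entire.
So the germ continues analytically to -1/4.

The point is a regular point.


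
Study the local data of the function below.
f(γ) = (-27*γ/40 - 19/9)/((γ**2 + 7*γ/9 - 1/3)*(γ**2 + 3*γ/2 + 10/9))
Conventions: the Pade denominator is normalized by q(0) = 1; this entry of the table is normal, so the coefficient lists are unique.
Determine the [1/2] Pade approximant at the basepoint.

Taylor coefficients needed (expand at 0): a_0 = 57/10, a_1 = 2971/400, a_2 = 893489/24000, a_3 = 159346951/1440000.
Write the denominator as Q(γ) = 1 + q1*γ + q2*γ^2. Requiring Q*f - P = O(γ^4) with deg P <= 1 kills the coefficients of γ^2..γ^3 in Q*f:
  γ^2: a_2 + q1*a_1 + q2*a_0 = 0, i.e. 893489/24000 + (2971/400)*q1 + (57/10)*q2 = 0.
  γ^3: a_3 + q1*a_2 + q2*a_1 = 0, i.e. 159346951/1440000 + (893489/24000)*q1 + (2971/400)*q2 = 0.
Solving this linear system: q1 = -125949197/55834980, q2 = -40111457/11166996.
The numerator is Q*f truncated at degree 1: P0 = a_0 = 57/10; P1 = a_1 + q1*a_0 = -2021307393/372233200.

The Pade approximant has numerator coefficients [57/10, -2021307393/372233200]; denominator coefficients [1, -125949197/55834980, -40111457/11166996].


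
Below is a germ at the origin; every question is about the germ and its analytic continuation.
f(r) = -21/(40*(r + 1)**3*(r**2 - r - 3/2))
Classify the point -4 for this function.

The point is a regular point.

Denominator factors: r**2 - r - 3/2 = 37/2 at r = -4; r + 1 = -3 at r = -4 — none vanishes.
So the germ continues analytically to -4.


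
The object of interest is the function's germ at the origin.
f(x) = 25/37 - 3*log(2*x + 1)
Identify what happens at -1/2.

The term (-3)*log(1 - x/(-1/2)) has argument 1 - -1/2/(-1/2) = 0 at -1/2: a logarithmic (infinitely-sheeted) branch point; the remaining terms are analytic or single-valued there.

The point is a logarithmic branch point.


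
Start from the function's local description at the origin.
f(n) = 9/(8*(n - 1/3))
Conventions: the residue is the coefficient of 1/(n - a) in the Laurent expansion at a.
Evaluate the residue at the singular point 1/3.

At the order-1 pole 1/3 set g(n) = (n - (1/3))*f(n) = 9/8.
Simple pole: residue = g(a) at a = 1/3, which is 9/8.

The residue is 9/8.


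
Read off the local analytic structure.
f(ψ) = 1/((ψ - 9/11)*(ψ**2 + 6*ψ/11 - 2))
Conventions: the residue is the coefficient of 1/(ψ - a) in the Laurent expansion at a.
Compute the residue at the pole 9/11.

The residue is -121/107.

At the order-1 pole 9/11 set g(ψ) = (ψ - (9/11))*f(ψ) = 1/(ψ**2 + 6*ψ/11 - 2).
Simple pole: residue = g(a) at a = 9/11, which is -121/107.


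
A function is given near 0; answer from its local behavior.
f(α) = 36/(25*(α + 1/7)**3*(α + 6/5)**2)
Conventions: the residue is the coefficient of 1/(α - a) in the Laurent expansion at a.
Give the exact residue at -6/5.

The residue is -6482700/1874161.

At the order-2 pole -6/5 set g(α) = (α - (-6/5))^2*f(α) = 36/(25*(α + 1/7)**3).
Order-2 pole: residue = g'(a); g'(-6/5) = -6482700/1874161, so the residue is -6482700/1874161.


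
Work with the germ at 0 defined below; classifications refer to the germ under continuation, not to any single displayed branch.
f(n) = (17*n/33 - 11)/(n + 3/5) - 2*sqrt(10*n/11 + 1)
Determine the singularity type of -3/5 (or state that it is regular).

The point is a pole of order 1.

The denominator factor n + 3/5 vanishes at -3/5 and appears to the power 1; the numerator there equals -622/55, nonzero, and no other factor vanishes.
The branch terms are analytic at this point.
Hence a pole whose order is the multiplicity, 1.


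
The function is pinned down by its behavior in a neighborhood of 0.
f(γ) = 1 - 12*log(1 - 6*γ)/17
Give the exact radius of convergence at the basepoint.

Branch term (-12/17)*log(1 - γ/(1/6)): its argument vanishes at γ = 1/6, a logarithmic branch point, modulus 1/6.
The radius of convergence is the smallest modulus among the singular points: 1/6.

The radius of convergence is 1/6.


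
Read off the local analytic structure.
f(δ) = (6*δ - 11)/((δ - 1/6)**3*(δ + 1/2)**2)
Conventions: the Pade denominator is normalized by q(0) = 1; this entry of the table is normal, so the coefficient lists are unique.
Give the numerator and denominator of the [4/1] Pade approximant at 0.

The Pade approximant has numerator coefficients [9504, 417460608/8311, 3036911616/8311, 14444103168/8311, 54749357568/8311]; denominator coefficients [1, -67896/8311].

Taylor coefficients needed (expand at 0): a_0 = 9504, a_1 = 127872, a_2 = 1410048, a_3 = 13257216, a_4 = 114891264, a_5 = 938594304.
Write the denominator as Q(δ) = 1 + q1*δ. Requiring Q*f - P = O(δ^6) with deg P <= 4 kills the coefficients of δ^5..δ^5 in Q*f:
  δ^5: a_5 + q1*a_4 = 0, i.e. 938594304 + (114891264)*q1 = 0.
Solving this linear system: q1 = -67896/8311.
The numerator is Q*f truncated at degree 4: P0 = a_0 = 9504; P1 = a_1 + q1*a_0 = 417460608/8311; P2 = a_2 + q1*a_1 = 3036911616/8311; P3 = a_3 + q1*a_2 = 14444103168/8311; P4 = a_4 + q1*a_3 = 54749357568/8311.


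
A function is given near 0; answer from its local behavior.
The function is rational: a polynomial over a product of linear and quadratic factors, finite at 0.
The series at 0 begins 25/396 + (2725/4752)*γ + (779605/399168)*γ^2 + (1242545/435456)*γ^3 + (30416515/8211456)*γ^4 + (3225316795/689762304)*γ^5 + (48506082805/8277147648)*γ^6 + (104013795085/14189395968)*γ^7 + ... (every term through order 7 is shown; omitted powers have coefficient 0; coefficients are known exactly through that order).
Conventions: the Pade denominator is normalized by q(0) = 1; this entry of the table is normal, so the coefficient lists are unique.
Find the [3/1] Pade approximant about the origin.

The Pade approximant has numerator coefficients [25/396, 1064079875/2165010408, 18317422435/15155072856, 4820374325/15155072856]; denominator coefficients [1, -42583121/32803188].


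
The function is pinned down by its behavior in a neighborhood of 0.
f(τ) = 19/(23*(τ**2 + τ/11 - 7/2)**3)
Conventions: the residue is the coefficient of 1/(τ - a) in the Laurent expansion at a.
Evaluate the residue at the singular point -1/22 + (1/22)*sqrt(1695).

The residue is (6119938/37334959875)*sqrt(1695).

The factor τ**2 + τ/11 - 7/2 splits as (τ - a)(τ - a') with a = -1/22 + (1/22)*sqrt(1695), a' = -1/22 - (1/22)*sqrt(1695). At the order-3 pole a set g(τ) = (τ - a)^3*f(τ) = [19/23] / (τ - a')^3.
Order-3 pole: residue = g''(a)/2; g''(-1/22 + (1/22)*sqrt(1695)) = (12239876/37334959875)*sqrt(1695), so the residue is (6119938/37334959875)*sqrt(1695).


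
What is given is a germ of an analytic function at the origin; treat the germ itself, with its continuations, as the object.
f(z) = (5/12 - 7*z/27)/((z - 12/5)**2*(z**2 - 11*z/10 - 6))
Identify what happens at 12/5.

The denominator factor z - 12/5 vanishes at 12/5 and appears to the power 2; the numerator there equals -37/180, nonzero, and no other factor vanishes.
Hence a pole whose order is the multiplicity, 2.

The point is a pole of order 2.


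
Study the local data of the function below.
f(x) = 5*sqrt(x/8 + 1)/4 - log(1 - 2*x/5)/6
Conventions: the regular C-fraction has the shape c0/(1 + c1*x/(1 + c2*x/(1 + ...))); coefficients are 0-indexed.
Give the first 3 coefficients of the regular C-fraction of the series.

Taylor coefficients (expand at 0): a_0 = 5/4, a_1 = 139/960, a_2 = 1673/153600.
c0 = a_0 = 5/4. Peel one level at a time: if S = 1 + c*x/S' with S'(0) = 1, then c is the x-coefficient of S and S' = c*x/(S - 1).
S_1 = c0/f = 1 + (-139/1200)*x + (13547/2880000)*x^2 + ...; c1 = -139/1200.
S_2 = c1*x/(S_1 - 1) = 1 + (13547/333600)*x + ...; c2 = 13547/333600.

The regular C-fraction coefficients are [5/4, -139/1200, 13547/333600].


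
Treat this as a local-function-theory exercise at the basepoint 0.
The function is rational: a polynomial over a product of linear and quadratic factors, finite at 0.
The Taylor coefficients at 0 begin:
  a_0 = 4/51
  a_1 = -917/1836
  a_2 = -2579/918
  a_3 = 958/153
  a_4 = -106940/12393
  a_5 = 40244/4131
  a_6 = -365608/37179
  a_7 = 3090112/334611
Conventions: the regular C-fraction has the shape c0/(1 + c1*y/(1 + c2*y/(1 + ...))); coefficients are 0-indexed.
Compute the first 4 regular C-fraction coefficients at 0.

The regular C-fraction coefficients are [4/51, 917/144, -1583641/132048, 5349138624/1452198797].

Taylor coefficients (read off): a_0 = 4/51, a_1 = -917/1836, a_2 = -2579/918, a_3 = 958/153.
c0 = a_0 = 4/51. Peel one level at a time: if S = 1 + c*y/S' with S'(0) = 1, then c is the y-coefficient of S and S' = c*y/(S - 1).
S_1 = c0/f = 1 + (917/144)*y + (1583641/20736)*y^2 + ...; c1 = 917/144.
S_2 = c1*y/(S_1 - 1) = 1 + (-1583641/132048)*y + (37146796/840889)*y^2 + ...; c2 = -1583641/132048.
S_3 = c2*y/(S_2 - 1) = 1 + (5349138624/1452198797)*y + ...; c3 = 5349138624/1452198797.


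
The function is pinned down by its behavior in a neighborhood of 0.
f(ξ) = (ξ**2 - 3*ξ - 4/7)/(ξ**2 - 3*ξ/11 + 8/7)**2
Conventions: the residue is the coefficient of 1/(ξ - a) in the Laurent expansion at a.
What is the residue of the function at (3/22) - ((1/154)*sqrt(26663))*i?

The factor ξ**2 - 3*ξ/11 + 8/7 splits as (ξ - a)(ξ - a') with a = (3/22) - ((1/154)*sqrt(26663))*i, a' = (3/22) + ((1/154)*sqrt(26663))*i. At the order-2 pole a set g(ξ) = (ξ - a)^2*f(ξ) = [ξ**2 - 3*ξ - 4/7] / (ξ - a')^2.
Order-2 pole: residue = g'(a); g'((3/22) - ((1/154)*sqrt(26663))*i) = ((3025/14508481)*sqrt(26663))*i, so the residue is ((3025/14508481)*sqrt(26663))*i.

The residue is ((3025/14508481)*sqrt(26663))*i.
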